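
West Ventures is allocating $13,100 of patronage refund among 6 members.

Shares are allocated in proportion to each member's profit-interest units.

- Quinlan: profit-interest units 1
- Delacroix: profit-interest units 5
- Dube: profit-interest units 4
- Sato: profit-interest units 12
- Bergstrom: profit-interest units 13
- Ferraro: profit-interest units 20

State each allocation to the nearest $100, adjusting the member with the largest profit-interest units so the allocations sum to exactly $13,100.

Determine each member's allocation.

Combined profit-interest units = 55.
Pro-rata amounts: Quinlan 1/55 × $13,100 = 238.18; Delacroix 5/55 × $13,100 = 1,190.91; Dube 4/55 × $13,100 = 952.73; Sato 12/55 × $13,100 = 2,858.18; Bergstrom 13/55 × $13,100 = 3,096.36; Ferraro 20/55 × $13,100 = 4,763.64.
After rounding ($100): Quinlan $200; Delacroix $1,200; Dube $1,000; Sato $2,900; Bergstrom $3,100; Ferraro $4,800. Sum = $13,200.
Difference $13,100 − $13,200 = −$100 applied to largest profit-interest units (Ferraro): Ferraro becomes $4,700.

Quinlan: $200 · Delacroix: $1,200 · Dube: $1,000 · Sato: $2,900 · Bergstrom: $3,100 · Ferraro: $4,700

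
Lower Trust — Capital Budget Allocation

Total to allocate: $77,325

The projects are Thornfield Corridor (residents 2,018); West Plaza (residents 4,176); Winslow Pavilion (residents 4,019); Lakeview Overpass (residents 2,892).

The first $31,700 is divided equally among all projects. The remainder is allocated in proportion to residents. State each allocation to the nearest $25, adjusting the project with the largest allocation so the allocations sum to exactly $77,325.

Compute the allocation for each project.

First tranche $31,700 split equally: $7,925 each.
Remainder $45,625 by residents (total 13,105): Thornfield Corridor 7,025.66 → $7,025; West Plaza 14,538.73 → $14,550; Winslow Pavilion 13,992.13 → $14,000; Lakeview Overpass 10,068.49 → $10,075.
Rounding difference −$25 on remainder applied to West Plaza.
Totals: Thornfield Corridor $7,925 + $7,025 = $14,950; West Plaza $7,925 + $14,525 = $22,450; Winslow Pavilion $7,925 + $14,000 = $21,925; Lakeview Overpass $7,925 + $10,075 = $18,000.

Thornfield Corridor: $14,950; West Plaza: $22,450; Winslow Pavilion: $21,925; Lakeview Overpass: $18,000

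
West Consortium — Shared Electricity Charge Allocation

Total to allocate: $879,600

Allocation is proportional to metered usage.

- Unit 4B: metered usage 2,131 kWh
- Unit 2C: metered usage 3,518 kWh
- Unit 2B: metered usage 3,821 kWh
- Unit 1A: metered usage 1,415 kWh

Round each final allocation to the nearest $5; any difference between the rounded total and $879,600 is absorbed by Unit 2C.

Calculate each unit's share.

Unit 4B: $172,205; Unit 2C: $284,280; Unit 2B: $308,770; Unit 1A: $114,345

Metered usage total: 10,885.
Raw shares: Unit 4B 2,131/10,885 × $879,600 = 172,202.81; Unit 2C 3,518/10,885 × $879,600 = 284,284.13; Unit 2B 3,821/10,885 × $879,600 = 308,769.10; Unit 1A 1,415/10,885 × $879,600 = 114,343.96.
After rounding ($5): Unit 4B $172,205; Unit 2C $284,285; Unit 2B $308,770; Unit 1A $114,345. Sum = $879,605.
Difference $879,600 − $879,605 = −$5 applied to Unit 2C: Unit 2C becomes $284,280.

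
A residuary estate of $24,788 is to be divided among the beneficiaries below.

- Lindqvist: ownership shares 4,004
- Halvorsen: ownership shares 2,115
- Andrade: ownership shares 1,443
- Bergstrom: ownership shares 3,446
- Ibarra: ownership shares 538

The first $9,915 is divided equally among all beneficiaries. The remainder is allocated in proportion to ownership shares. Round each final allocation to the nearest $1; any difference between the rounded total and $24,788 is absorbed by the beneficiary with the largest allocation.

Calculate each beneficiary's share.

Equal tier: $9,915 ÷ 5 = $1,983 apiece.
Remainder $14,873 by ownership shares (total 11,546): Lindqvist 5,157.76 → $5,158; Halvorsen 2,724.44 → $2,724; Andrade 1,858.80 → $1,859; Bergstrom 4,438.97 → $4,439; Ibarra 693.03 → $693.
Totals: Lindqvist $1,983 + $5,158 = $7,141; Halvorsen $1,983 + $2,724 = $4,707; Andrade $1,983 + $1,859 = $3,842; Bergstrom $1,983 + $4,439 = $6,422; Ibarra $1,983 + $693 = $2,676.

Lindqvist: $7,141 | Halvorsen: $4,707 | Andrade: $3,842 | Bergstrom: $6,422 | Ibarra: $2,676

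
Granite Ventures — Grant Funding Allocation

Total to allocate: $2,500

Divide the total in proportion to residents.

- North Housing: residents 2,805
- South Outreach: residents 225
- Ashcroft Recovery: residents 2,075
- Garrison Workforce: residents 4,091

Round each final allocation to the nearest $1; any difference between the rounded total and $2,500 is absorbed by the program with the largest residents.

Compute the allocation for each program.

Residents total: 2,805 + 225 + 2,075 + 4,091 = 9,196.
Pro-rata amounts: North Housing 762.56; South Outreach 61.17; Ashcroft Recovery 564.10; Garrison Workforce 1,112.17.
Rounded to nearest $1: North Housing $763; South Outreach $61; Ashcroft Recovery $564; Garrison Workforce $1,112. Sum = $2,500.
Sum already equals the total — no adjustment.

North Housing: $763 · South Outreach: $61 · Ashcroft Recovery: $564 · Garrison Workforce: $1,112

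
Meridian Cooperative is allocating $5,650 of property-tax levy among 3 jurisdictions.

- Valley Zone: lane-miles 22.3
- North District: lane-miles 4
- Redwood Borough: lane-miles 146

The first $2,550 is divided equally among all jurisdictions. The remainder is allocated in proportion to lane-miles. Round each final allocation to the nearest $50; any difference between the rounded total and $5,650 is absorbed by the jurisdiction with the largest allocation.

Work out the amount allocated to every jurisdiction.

First tranche $2,550 split equally: $850 each.
Remainder $3,100 by lane-miles (total 172.3): Valley Zone 401.22 → $400; North District 71.97 → $50; Redwood Borough 2,626.81 → $2,650.
Totals: Valley Zone $850 + $400 = $1,250; North District $850 + $50 = $900; Redwood Borough $850 + $2,650 = $3,500.

Valley Zone: $1,250 · North District: $900 · Redwood Borough: $3,500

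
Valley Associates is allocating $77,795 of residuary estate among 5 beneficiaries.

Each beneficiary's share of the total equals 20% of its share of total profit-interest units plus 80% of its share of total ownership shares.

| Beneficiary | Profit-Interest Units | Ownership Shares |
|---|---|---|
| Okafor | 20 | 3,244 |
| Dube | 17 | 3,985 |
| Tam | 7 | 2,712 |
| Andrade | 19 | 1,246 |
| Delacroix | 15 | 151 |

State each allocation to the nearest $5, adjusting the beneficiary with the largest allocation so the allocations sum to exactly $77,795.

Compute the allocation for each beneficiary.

Okafor: $21,795 · Dube: $25,265 · Tam: $16,285 · Andrade: $10,630 · Delacroix: $3,820

Profit-interest units total 78; ownership shares total 11,338.
Blended shares (20% profit-interest units + 80% ownership shares): Okafor 0.2802; Dube 0.3248; Tam 0.2093; Andrade 0.1366; Delacroix 0.0491.
Raw shares: Okafor 21,796.29; Dube 25,265.33; Tam 16,282.90; Andrade 10,629.50; Delacroix 3,820.98.
Rounded to nearest $5: Okafor $21,795; Dube $25,265; Tam $16,285; Andrade $10,630; Delacroix $3,820. Sum = $77,795.
Sum already equals the total — no adjustment.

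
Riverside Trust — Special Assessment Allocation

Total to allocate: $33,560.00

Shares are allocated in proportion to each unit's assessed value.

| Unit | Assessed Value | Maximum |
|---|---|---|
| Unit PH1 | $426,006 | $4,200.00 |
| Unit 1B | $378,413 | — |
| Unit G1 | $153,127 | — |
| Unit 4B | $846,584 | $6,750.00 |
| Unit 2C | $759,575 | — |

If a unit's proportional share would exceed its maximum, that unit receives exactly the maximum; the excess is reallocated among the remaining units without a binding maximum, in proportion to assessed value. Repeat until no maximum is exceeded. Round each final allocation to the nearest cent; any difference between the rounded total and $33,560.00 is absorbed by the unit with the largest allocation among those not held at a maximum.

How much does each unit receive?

Unit PH1: $4,200.00; Unit 1B: $6,626.77; Unit G1: $2,681.56; Unit 4B: $6,750.00; Unit 2C: $13,301.67

Combined assessed value = 2,563,705.
Unconstrained shares: Unit PH1 5,576.6016; Unit 1B 4,953.5888; Unit G1 2,004.4982; Unit 4B 11,082.1483; Unit 2C 9,943.1631.
Held at cap: Unit PH1 ($4,200.00), Unit 4B ($6,750.00); balance $22,610.00 reallocated over remaining assessed value 1,291,115.
Redistributed shares: Unit 1B 6,626.7667 → $6,626.77; Unit G1 2,681.5593 → $2,681.56; Unit 2C 13,301.6739 → $13,301.67.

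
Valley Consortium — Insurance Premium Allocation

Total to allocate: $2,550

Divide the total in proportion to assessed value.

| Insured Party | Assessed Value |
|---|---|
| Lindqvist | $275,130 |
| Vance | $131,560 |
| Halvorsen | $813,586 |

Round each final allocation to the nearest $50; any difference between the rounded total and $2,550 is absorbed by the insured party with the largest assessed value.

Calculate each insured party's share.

Combined assessed value = 1,220,276.
Raw shares: Lindqvist 275,130/1,220,276 × $2,550 = 574.94; Vance 131,560/1,220,276 × $2,550 = 274.92; Halvorsen 813,586/1,220,276 × $2,550 = 1,700.14.
Rounded to nearest $50: Lindqvist $550; Vance $250; Halvorsen $1,700. Sum = $2,500.
Difference $2,550 − $2,500 = +$50 applied to largest assessed value (Halvorsen): Halvorsen becomes $1,750.

Lindqvist: $550 · Vance: $250 · Halvorsen: $1,750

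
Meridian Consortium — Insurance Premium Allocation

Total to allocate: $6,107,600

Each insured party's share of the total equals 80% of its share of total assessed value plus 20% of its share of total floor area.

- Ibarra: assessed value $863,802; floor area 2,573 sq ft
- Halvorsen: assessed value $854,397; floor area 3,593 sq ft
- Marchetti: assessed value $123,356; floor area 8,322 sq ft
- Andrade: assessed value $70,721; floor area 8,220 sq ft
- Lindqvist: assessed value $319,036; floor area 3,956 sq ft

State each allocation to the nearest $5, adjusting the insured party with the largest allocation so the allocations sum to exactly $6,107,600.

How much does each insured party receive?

Ibarra: $2,009,410; Halvorsen: $2,035,540; Marchetti: $651,365; Andrade: $531,435; Lindqvist: $879,850

Assessed value total 2,231,312; floor area total 26,664.
Combined weights (80% assessed value + 20% floor area): Ibarra 0.3290; Halvorsen 0.3333; Marchetti 0.1066; Andrade 0.0870; Lindqvist 0.1441.
Unrounded shares: Ibarra 2,009,408.62; Halvorsen 2,035,541.56; Marchetti 651,366.35; Andrade 531,434.55; Lindqvist 879,848.93.
Rounded to nearest $5: Ibarra $2,009,410; Halvorsen $2,035,540; Marchetti $651,365; Andrade $531,435; Lindqvist $879,850. Sum = $6,107,600.
Sum already equals the total — no adjustment.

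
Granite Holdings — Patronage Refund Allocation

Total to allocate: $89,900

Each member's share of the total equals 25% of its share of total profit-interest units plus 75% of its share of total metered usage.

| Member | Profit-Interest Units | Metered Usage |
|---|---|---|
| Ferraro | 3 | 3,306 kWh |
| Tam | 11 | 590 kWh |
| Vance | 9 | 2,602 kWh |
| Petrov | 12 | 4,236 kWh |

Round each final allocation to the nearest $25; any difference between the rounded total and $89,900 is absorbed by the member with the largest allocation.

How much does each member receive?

Profit-interest units total 35; metered usage total 10,734.
Composite weights (25% profit-interest units + 75% metered usage): Ferraro 0.2524; Tam 0.1198; Vance 0.2461; Petrov 0.3817.
Pro-rata amounts: Ferraro 22,692.88; Tam 10,769.62; Vance 22,123.60; Petrov 34,313.90.
At nearest $25: Ferraro $22,700; Tam $10,775; Vance $22,125; Petrov $34,325. Sum = $89,925.
Difference $89,900 − $89,925 = −$25 applied to largest allocation (Petrov): Petrov becomes $34,300.

Ferraro: $22,700; Tam: $10,775; Vance: $22,125; Petrov: $34,300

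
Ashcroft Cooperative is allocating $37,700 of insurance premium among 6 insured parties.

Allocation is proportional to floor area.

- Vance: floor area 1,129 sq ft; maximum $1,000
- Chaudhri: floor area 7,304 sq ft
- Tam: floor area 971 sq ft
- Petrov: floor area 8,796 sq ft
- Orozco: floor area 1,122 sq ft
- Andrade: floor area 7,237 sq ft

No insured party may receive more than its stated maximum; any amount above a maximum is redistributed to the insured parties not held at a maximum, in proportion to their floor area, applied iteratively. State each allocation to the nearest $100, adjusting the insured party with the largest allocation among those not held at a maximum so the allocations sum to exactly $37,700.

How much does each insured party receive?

Floor area total: 26,559.
Proportional shares (ignoring caps): Vance 1,602.59; Chaudhri 10,367.89; Tam 1,378.32; Petrov 12,485.76; Orozco 1,592.66; Andrade 10,272.79.
Capped: Vance ($1,000); balance $36,700 reallocated over remaining floor area 25,430.
Remaining shares: Chaudhri 10,540.97 → $10,500; Tam 1,401.33 → $1,400; Petrov 12,694.19 → $12,700; Orozco 1,619.24 → $1,600; Andrade 10,444.27 → $10,400.
Rounding difference +$100 applied to Petrov → $12,800.

Vance: $1,000; Chaudhri: $10,500; Tam: $1,400; Petrov: $12,800; Orozco: $1,600; Andrade: $10,400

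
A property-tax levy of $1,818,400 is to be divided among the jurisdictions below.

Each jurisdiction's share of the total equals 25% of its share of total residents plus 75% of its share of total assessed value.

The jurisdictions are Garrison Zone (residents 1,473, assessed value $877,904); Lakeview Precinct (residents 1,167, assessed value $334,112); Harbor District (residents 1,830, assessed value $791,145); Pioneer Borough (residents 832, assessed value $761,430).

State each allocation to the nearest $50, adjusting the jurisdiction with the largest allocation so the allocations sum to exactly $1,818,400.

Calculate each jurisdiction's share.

Totals — residents 5,302, assessed value 2,764,591.
Composite weights (25% residents + 75% assessed value): Garrison Zone 0.3076; Lakeview Precinct 0.1457; Harbor District 0.3009; Pioneer Borough 0.2458.
Raw shares: Garrison Zone 559,375.53; Lakeview Precinct 264,880.76; Harbor District 547,186.08; Pioneer Borough 446,957.63.
Rounded to nearest $50: Garrison Zone $559,400; Lakeview Precinct $264,900; Harbor District $547,200; Pioneer Borough $446,950. Sum = $1,818,450.
Difference $1,818,400 − $1,818,450 = −$50 applied to largest allocation (Garrison Zone): Garrison Zone becomes $559,350.

Garrison Zone: $559,350 · Lakeview Precinct: $264,900 · Harbor District: $547,200 · Pioneer Borough: $446,950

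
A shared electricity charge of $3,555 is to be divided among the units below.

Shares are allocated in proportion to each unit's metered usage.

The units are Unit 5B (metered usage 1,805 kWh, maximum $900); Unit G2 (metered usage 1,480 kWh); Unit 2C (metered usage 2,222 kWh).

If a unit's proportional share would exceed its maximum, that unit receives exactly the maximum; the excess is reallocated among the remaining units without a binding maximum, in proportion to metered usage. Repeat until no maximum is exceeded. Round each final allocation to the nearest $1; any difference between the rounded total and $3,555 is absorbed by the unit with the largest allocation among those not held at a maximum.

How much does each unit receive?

Combined metered usage = 5,507.
Proportional shares (ignoring caps): Unit 5B 1,165.20; Unit G2 955.40; Unit 2C 1,434.39.
Capped: Unit 5B ($900); remaining pool $2,655 reallocated over remaining metered usage 3,702.
Shares after redistribution: Unit G2 1,061.43 → $1,061; Unit 2C 1,593.57 → $1,594.

Unit 5B: $900 · Unit G2: $1,061 · Unit 2C: $1,594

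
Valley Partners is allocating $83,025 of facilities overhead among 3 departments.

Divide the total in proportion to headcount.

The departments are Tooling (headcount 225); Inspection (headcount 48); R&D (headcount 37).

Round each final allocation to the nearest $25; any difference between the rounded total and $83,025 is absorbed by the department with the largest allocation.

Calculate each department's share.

Tooling: $60,275 | Inspection: $12,850 | R&D: $9,900

Combined headcount = 310.
Raw shares: Tooling 225/310 × $83,025 = 60,260.08; Inspection 48/310 × $83,025 = 12,855.48; R&D 37/310 × $83,025 = 9,909.44.
Rounded to nearest $25: Tooling $60,250; Inspection $12,850; R&D $9,900. Sum = $83,000.
Difference $83,025 − $83,000 = +$25 applied to largest allocation (Tooling): Tooling becomes $60,275.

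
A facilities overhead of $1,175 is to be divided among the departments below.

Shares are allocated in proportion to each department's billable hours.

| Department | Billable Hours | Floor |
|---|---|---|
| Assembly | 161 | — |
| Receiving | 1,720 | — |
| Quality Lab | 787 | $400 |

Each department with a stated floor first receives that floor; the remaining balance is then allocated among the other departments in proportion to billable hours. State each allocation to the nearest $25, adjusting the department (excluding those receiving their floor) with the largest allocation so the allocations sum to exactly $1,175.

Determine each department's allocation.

Assembly: $75; Receiving: $700; Quality Lab: $400

Fund the minimums — Quality Lab $400. Remaining pool $775.
Remaining pool split over remaining billable hours 1,881: Assembly 66.33 → $75; Receiving 708.67 → $700.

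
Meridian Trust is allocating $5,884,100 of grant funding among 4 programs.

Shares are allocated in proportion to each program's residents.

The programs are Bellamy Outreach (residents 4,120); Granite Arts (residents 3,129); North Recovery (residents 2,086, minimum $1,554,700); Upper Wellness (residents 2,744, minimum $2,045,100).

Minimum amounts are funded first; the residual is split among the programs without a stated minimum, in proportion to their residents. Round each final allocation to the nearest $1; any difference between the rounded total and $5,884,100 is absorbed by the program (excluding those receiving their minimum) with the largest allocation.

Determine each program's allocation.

Bellamy Outreach: $1,298,292 · Granite Arts: $986,008 · North Recovery: $1,554,700 · Upper Wellness: $2,045,100

Guaranteed amounts: North Recovery $1,554,700; Upper Wellness $2,045,100. Balance $2,284,300.
Balance split over remaining residents 7,249: Bellamy Outreach 1,298,291.63 → $1,298,292; Granite Arts 986,008.37 → $986,008.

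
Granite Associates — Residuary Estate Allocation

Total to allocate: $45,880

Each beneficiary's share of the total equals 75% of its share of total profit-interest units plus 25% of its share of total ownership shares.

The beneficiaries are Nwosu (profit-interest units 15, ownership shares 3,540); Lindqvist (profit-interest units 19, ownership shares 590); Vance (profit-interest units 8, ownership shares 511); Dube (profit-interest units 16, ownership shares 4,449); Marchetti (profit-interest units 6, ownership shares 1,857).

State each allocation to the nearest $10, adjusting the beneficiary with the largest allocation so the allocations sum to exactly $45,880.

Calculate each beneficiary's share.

Nwosu: $11,770 | Lindqvist: $10,830 | Vance: $4,840 | Dube: $13,270 | Marchetti: $5,170

Totals — profit-interest units 64, ownership shares 10,947.
Composite weights (75% profit-interest units + 25% ownership shares): Nwosu 0.2566; Lindqvist 0.2361; Vance 0.1054; Dube 0.2891; Marchetti 0.1127.
Pro-rata amounts: Nwosu 11,773.97; Lindqvist 10,833.66; Vance 4,836.66; Dube 13,264.05; Marchetti 5,171.66.
At nearest $10: Nwosu $11,770; Lindqvist $10,830; Vance $4,840; Dube $13,260; Marchetti $5,170. Sum = $45,870.
Difference $45,880 − $45,870 = +$10 applied to largest allocation (Dube): Dube becomes $13,270.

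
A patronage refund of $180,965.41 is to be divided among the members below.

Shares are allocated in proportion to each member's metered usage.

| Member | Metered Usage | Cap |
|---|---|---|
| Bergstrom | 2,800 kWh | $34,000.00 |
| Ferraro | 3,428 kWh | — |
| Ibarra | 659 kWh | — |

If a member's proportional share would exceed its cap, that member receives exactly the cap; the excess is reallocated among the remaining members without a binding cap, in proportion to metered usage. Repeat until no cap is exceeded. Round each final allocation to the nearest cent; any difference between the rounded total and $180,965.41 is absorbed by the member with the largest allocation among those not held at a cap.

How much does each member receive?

Bergstrom: $34,000.00; Ferraro: $123,268.27; Ibarra: $23,697.14

Total metered usage = 6,887.
Proportional shares (ignoring caps): Bergstrom 73,573.8563; Ferraro 90,075.4212; Ibarra 17,316.1326.
Capped: Bergstrom ($34,000.00); residual $146,965.41 reallocated over remaining metered usage 4,087.
Remaining shares: Ferraro 123,268.2715 → $123,268.27; Ibarra 23,697.1385 → $23,697.14.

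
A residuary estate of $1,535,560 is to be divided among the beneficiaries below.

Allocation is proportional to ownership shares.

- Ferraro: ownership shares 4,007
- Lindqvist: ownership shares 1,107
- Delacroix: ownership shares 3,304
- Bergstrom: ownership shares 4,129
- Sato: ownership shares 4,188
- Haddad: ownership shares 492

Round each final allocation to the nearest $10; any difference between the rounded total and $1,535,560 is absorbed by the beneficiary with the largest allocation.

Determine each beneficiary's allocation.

Combined ownership shares = 17,227.
Proportional shares: Ferraro 4,007/17,227 × $1,535,560 = 357,171.24; Lindqvist 1,107/17,227 × $1,535,560 = 98,674.46; Delacroix 3,304/17,227 × $1,535,560 = 294,508.05; Bergstrom 4,129/17,227 × $1,535,560 = 368,045.93; Sato 4,188/17,227 × $1,535,560 = 373,305.003; Haddad 492/17,227 × $1,535,560 = 43,855.32.
After rounding ($10): Ferraro $357,170; Lindqvist $98,670; Delacroix $294,510; Bergstrom $368,050; Sato $373,310; Haddad $43,860. Sum = $1,535,570.
Difference $1,535,560 − $1,535,570 = −$10 applied to largest allocation (Sato): Sato becomes $373,300.

Ferraro: $357,170 · Lindqvist: $98,670 · Delacroix: $294,510 · Bergstrom: $368,050 · Sato: $373,300 · Haddad: $43,860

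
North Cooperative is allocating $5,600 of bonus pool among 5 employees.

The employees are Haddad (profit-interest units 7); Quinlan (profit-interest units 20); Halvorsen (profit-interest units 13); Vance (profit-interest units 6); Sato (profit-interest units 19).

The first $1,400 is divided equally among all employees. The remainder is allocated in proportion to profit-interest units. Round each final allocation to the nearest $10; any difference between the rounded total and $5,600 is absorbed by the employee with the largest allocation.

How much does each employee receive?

Equal tier: $1,400 ÷ 5 = $280 apiece.
Remainder $4,200 by profit-interest units (total 65): Haddad 452.31 → $450; Quinlan 1,292.31 → $1,290; Halvorsen 840.00 → $840; Vance 387.69 → $390; Sato 1,227.69 → $1,230.
Totals: Haddad $280 + $450 = $730; Quinlan $280 + $1,290 = $1,570; Halvorsen $280 + $840 = $1,120; Vance $280 + $390 = $670; Sato $280 + $1,230 = $1,510.

Haddad: $730 | Quinlan: $1,570 | Halvorsen: $1,120 | Vance: $670 | Sato: $1,510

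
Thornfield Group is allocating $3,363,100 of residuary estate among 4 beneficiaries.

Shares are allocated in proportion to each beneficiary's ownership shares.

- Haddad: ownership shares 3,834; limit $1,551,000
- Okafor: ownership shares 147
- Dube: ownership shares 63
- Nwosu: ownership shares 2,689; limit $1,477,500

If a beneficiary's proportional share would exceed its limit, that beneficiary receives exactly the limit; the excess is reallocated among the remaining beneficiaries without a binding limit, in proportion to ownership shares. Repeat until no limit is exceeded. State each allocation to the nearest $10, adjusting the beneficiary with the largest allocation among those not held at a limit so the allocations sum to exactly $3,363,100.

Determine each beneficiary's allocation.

Haddad: $1,551,000 · Okafor: $234,220 · Dube: $100,380 · Nwosu: $1,477,500

Sum of ownership shares: 6,733.
Unconstrained shares: Haddad 1,915,063.92; Okafor 73,425.77; Dube 31,468.19; Nwosu 1,343,142.12.
Capped: Haddad ($1,551,000); remaining pool $1,812,100 reallocated over remaining ownership shares 2,899.
Capped: Nwosu ($1,477,500); remaining pool $334,600 reallocated over remaining ownership shares 210.
Shares after redistribution: Okafor 234,220.00 → $234,220; Dube 100,380.00 → $100,380.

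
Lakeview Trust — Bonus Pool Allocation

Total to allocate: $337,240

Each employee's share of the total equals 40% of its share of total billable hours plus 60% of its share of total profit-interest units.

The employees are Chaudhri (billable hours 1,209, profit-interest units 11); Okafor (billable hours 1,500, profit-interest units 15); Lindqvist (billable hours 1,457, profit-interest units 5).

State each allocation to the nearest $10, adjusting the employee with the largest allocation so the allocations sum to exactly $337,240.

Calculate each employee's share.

Chaudhri: $110,950 · Okafor: $146,480 · Lindqvist: $79,810

Totals — billable hours 4,166, profit-interest units 31.
Blended shares (40% billable hours + 60% profit-interest units): Chaudhri 0.3290; Okafor 0.4343; Lindqvist 0.2367.
Raw shares: Chaudhri 110,947.17; Okafor 146,478.72; Lindqvist 79,814.11.
After rounding ($10): Chaudhri $110,950; Okafor $146,480; Lindqvist $79,810. Sum = $337,240.
No rounding difference to absorb.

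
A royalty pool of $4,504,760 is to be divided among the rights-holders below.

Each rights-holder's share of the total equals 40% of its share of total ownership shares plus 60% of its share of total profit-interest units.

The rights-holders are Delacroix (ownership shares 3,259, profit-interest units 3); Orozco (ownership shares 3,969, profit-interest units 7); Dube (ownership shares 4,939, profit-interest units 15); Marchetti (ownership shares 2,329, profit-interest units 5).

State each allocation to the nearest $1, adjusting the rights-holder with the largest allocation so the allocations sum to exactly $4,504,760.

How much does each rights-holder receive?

Ownership shares total 14,496; profit-interest units total 30.
Blended shares (40% ownership shares + 60% profit-interest units): Delacroix 0.1499; Orozco 0.2495; Dube 0.4363; Marchetti 0.1643.
Unrounded shares: Delacroix 675,390.81; Orozco 1,124,027.12; Dube 1,965,363.14; Marchetti 739,978.93.
At nearest $1: Delacroix $675,391; Orozco $1,124,027; Dube $1,965,363; Marchetti $739,979. Sum = $4,504,760.
No rounding difference to absorb.

Delacroix: $675,391; Orozco: $1,124,027; Dube: $1,965,363; Marchetti: $739,979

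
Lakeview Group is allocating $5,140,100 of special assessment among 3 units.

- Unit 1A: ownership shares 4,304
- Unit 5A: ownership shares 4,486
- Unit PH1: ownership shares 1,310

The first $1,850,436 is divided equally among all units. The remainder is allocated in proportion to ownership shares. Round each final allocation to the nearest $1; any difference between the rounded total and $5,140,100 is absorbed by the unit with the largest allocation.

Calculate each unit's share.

$1,850,436 shared equally gives $616,812 per unit.
Remainder $3,289,664 by ownership shares (total 10,100): Unit 1A 1,401,852.86 → $1,401,853; Unit 5A 1,461,131.95 → $1,461,132; Unit PH1 426,679.19 → $426,679.
Totals: Unit 1A $616,812 + $1,401,853 = $2,018,665; Unit 5A $616,812 + $1,461,132 = $2,077,944; Unit PH1 $616,812 + $426,679 = $1,043,491.

Unit 1A: $2,018,665 | Unit 5A: $2,077,944 | Unit PH1: $1,043,491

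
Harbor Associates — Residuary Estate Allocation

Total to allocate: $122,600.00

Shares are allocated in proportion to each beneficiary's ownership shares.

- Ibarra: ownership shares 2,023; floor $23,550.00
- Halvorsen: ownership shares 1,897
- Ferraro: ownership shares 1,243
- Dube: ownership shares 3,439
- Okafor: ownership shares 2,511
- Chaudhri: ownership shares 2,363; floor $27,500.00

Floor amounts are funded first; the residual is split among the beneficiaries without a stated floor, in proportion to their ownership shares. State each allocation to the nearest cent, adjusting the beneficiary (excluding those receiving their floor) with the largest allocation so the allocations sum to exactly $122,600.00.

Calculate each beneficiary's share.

Minimums first: Ibarra $23,550.00; Chaudhri $27,500.00. Balance $71,550.00.
Balance split over remaining ownership shares 9,090: Halvorsen 14,931.8317 → $14,931.83; Ferraro 9,784.0099 → $9,784.01; Dube 27,069.3564 → $27,069.36; Okafor 19,764.8020 → $19,764.80.

Ibarra: $23,550.00 | Halvorsen: $14,931.83 | Ferraro: $9,784.01 | Dube: $27,069.36 | Okafor: $19,764.80 | Chaudhri: $27,500.00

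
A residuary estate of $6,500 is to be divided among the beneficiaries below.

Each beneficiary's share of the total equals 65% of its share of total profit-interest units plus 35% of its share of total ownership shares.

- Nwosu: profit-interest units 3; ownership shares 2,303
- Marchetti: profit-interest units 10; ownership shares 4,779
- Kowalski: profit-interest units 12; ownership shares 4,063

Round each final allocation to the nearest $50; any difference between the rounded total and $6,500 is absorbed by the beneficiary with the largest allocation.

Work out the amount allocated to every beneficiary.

Totals — profit-interest units 25, ownership shares 11,145.
Combined weights (65% profit-interest units + 35% ownership shares): Nwosu 0.1503; Marchetti 0.4101; Kowalski 0.4396.
Proportional shares: Nwosu 977.11; Marchetti 2,665.52; Kowalski 2,857.37.
After rounding ($50): Nwosu $1,000; Marchetti $2,650; Kowalski $2,850. Sum = $6,500.
Rounded total matches; no reconciliation needed.

Nwosu: $1,000 | Marchetti: $2,650 | Kowalski: $2,850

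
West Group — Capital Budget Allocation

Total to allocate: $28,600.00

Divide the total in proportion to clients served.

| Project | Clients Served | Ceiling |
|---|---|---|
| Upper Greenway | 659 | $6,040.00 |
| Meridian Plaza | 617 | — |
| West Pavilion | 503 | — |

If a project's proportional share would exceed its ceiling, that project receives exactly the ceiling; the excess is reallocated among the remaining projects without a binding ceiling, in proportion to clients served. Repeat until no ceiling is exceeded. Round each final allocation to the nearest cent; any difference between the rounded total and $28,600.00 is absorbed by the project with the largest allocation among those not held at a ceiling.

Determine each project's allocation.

Upper Greenway: $6,040.00 | Meridian Plaza: $12,428.14 | West Pavilion: $10,131.86

Combined clients served = 1,779.
Pro-rata shares before constraints: Upper Greenway 10,594.3789; Meridian Plaza 9,919.1681; West Pavilion 8,086.4531.
Capped: Upper Greenway ($6,040.00); balance $22,560.00 reallocated over remaining clients served 1,120.
Shares after redistribution: Meridian Plaza 12,428.1429 → $12,428.14; West Pavilion 10,131.8571 → $10,131.86.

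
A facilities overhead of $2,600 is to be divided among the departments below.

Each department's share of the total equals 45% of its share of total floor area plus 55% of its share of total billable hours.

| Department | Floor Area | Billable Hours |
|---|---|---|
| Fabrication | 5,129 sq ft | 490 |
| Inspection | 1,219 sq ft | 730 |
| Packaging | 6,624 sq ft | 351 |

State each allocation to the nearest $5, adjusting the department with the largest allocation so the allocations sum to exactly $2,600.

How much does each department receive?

Fabrication: $910; Inspection: $775; Packaging: $915

Totals — floor area 12,972, billable hours 1,571.
Combined weights (45% floor area + 55% billable hours): Fabrication 0.3495; Inspection 0.2979; Packaging 0.3527.
Proportional shares: Fabrication 908.63; Inspection 774.43; Packaging 916.94.
At nearest $5: Fabrication $910; Inspection $775; Packaging $915. Sum = $2,600.
Sum already equals the total — no adjustment.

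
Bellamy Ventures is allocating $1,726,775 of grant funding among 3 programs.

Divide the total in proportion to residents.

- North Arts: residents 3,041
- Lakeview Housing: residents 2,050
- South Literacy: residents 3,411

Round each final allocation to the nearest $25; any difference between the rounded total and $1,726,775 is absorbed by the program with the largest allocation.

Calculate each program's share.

North Arts: $617,625; Lakeview Housing: $416,350; South Literacy: $692,800

Combined residents = 8,502.
Proportional shares: North Arts 3,041/8,502 × $1,726,775 = 617,633.82; Lakeview Housing 2,050/8,502 × $1,726,775 = 416,359.53; South Literacy 3,411/8,502 × $1,726,775 = 692,781.64.
After rounding ($25): North Arts $617,625; Lakeview Housing $416,350; South Literacy $692,775. Sum = $1,726,750.
Difference $1,726,775 − $1,726,750 = +$25 applied to largest allocation (South Literacy): South Literacy becomes $692,800.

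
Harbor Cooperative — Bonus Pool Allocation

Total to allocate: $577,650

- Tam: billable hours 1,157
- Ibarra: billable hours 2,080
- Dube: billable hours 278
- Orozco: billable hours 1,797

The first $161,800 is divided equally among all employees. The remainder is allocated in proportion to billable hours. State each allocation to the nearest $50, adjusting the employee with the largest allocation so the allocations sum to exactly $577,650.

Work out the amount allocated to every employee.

Equal tier: $161,800 ÷ 4 = $40,450 apiece.
Remainder $415,850 by billable hours (total 5,312): Tam 90,575.76 → $90,600; Ibarra 162,832.83 → $162,850; Dube 21,763.23 → $21,750; Orozco 140,678.17 → $140,700.
Rounding difference −$50 on remainder applied to Ibarra.
Totals: Tam $40,450 + $90,600 = $131,050; Ibarra $40,450 + $162,800 = $203,250; Dube $40,450 + $21,750 = $62,200; Orozco $40,450 + $140,700 = $181,150.

Tam: $131,050 | Ibarra: $203,250 | Dube: $62,200 | Orozco: $181,150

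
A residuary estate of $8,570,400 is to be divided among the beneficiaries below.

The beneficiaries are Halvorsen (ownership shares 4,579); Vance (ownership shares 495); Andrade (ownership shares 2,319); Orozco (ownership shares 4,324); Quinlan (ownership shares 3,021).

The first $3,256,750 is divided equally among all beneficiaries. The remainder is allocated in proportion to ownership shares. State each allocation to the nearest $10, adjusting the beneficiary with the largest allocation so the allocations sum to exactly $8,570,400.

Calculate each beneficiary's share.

Halvorsen: $2,302,270 | Vance: $829,820 | Andrade: $1,487,440 | Orozco: $2,210,330 | Quinlan: $1,740,540

Equal tier: $3,256,750 ÷ 5 = $651,350 apiece.
Remainder $5,313,650 by ownership shares (total 14,738): Halvorsen 1,650,916.23 → $1,650,920; Vance 178,467.69 → $178,470; Andrade 836,094.07 → $836,090; Orozco 1,558,978.33 → $1,558,980; Quinlan 1,089,193.69 → $1,089,190.
Totals: Halvorsen $651,350 + $1,650,920 = $2,302,270; Vance $651,350 + $178,470 = $829,820; Andrade $651,350 + $836,090 = $1,487,440; Orozco $651,350 + $1,558,980 = $2,210,330; Quinlan $651,350 + $1,089,190 = $1,740,540.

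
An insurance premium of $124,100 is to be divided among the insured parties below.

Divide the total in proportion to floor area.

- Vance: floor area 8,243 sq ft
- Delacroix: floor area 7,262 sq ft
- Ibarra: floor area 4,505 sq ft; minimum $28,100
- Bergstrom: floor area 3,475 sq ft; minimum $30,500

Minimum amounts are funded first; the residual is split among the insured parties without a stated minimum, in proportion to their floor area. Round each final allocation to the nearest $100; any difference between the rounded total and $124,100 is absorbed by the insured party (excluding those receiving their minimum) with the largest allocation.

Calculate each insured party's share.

Vance: $34,800; Delacroix: $30,700; Ibarra: $28,100; Bergstrom: $30,500

Minimums first: Ibarra $28,100; Bergstrom $30,500. Residual $65,500.
Residual split over remaining floor area 15,505: Vance 34,822.09 → $34,800; Delacroix 30,677.91 → $30,700.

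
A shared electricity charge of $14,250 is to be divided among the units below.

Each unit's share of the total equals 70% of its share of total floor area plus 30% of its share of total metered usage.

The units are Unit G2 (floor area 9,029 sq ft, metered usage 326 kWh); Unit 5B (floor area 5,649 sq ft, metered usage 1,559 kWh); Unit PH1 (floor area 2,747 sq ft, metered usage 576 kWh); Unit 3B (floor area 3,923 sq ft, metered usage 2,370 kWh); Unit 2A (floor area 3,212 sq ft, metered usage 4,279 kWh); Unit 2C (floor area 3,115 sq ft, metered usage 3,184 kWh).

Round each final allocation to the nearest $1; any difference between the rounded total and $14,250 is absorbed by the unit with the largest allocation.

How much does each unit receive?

Totals — floor area 27,675, metered usage 12,294.
Combined weights (70% floor area + 30% metered usage): Unit G2 0.2363; Unit 5B 0.1809; Unit PH1 0.0835; Unit 3B 0.1571; Unit 2A 0.1857; Unit 2C 0.1565.
Pro-rata amounts: Unit G2 3,367.72; Unit 5B 2,578.20; Unit PH1 1,190.40; Unit 3B 2,238.10; Unit 2A 2,645.65; Unit 2C 2,229.92.
Rounded to nearest $1: Unit G2 $3,368; Unit 5B $2,578; Unit PH1 $1,190; Unit 3B $2,238; Unit 2A $2,646; Unit 2C $2,230. Sum = $14,250.
No rounding difference to absorb.

Unit G2: $3,368; Unit 5B: $2,578; Unit PH1: $1,190; Unit 3B: $2,238; Unit 2A: $2,646; Unit 2C: $2,230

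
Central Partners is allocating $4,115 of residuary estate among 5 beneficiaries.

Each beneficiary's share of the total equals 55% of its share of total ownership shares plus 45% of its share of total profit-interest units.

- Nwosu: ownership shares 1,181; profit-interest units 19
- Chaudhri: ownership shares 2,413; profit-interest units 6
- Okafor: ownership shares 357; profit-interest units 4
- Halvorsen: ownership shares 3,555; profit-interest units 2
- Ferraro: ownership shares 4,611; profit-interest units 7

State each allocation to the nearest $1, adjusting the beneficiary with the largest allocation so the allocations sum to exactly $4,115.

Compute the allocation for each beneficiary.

Nwosu: $1,146; Chaudhri: $743; Okafor: $262; Halvorsen: $761; Ferraro: $1,203

Ownership shares total 12,117; profit-interest units total 38.
Blended shares (55% ownership shares + 45% profit-interest units): Nwosu 0.2786; Chaudhri 0.1806; Okafor 0.0636; Halvorsen 0.1850; Ferraro 0.2922.
Unrounded shares: Nwosu 1,146.47; Chaudhri 743.09; Okafor 261.60; Halvorsen 761.47; Ferraro 1,202.37.
After rounding ($1): Nwosu $1,146; Chaudhri $743; Okafor $262; Halvorsen $761; Ferraro $1,202. Sum = $4,114.
Difference $4,115 − $4,114 = +$1 applied to largest allocation (Ferraro): Ferraro becomes $1,203.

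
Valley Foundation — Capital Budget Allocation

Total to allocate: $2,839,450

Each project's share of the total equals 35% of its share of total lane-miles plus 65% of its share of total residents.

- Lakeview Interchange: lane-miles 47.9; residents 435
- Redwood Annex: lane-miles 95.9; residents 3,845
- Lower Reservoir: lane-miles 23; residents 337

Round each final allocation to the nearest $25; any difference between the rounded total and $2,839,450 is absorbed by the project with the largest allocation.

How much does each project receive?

Totals — lane-miles 166.8, residents 4,617.
Blended shares (35% lane-miles + 65% residents): Lakeview Interchange 0.1618; Redwood Annex 0.7425; Lower Reservoir 0.0957.
Proportional shares: Lakeview Interchange 459,282.91; Redwood Annex 2,108,415.78; Lower Reservoir 271,751.32.
At nearest $25: Lakeview Interchange $459,275; Redwood Annex $2,108,425; Lower Reservoir $271,750. Sum = $2,839,450.
No rounding difference to absorb.

Lakeview Interchange: $459,275 | Redwood Annex: $2,108,425 | Lower Reservoir: $271,750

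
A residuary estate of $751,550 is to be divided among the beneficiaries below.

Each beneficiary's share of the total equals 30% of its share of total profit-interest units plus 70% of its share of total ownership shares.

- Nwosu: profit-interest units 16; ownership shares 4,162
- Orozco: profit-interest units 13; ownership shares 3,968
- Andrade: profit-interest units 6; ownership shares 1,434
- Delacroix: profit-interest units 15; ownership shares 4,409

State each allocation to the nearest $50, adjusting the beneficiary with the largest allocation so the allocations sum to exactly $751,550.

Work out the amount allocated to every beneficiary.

Nwosu: $228,850; Orozco: $208,000; Andrade: $81,050; Delacroix: $233,650

Totals — profit-interest units 50, ownership shares 13,973.
Composite weights (30% profit-interest units + 70% ownership shares): Nwosu 0.3045; Orozco 0.2768; Andrade 0.1078; Delacroix 0.3109.
Unrounded shares: Nwosu 228,848.56; Orozco 208,016.54; Andrade 81,046.06; Delacroix 233,638.84.
After rounding ($50): Nwosu $228,850; Orozco $208,000; Andrade $81,050; Delacroix $233,650. Sum = $751,550.
No rounding difference to absorb.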